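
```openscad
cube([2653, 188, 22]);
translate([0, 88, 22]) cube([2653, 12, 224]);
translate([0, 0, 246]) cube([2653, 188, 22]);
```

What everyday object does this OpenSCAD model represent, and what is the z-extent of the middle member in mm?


An I-beam. The web height is 224 mm.

Two wide flanges with a thin centred web — an I-beam. Overall 268 mm minus two 22 mm flanges gives a web of 268 − 2·22 = 224 mm.


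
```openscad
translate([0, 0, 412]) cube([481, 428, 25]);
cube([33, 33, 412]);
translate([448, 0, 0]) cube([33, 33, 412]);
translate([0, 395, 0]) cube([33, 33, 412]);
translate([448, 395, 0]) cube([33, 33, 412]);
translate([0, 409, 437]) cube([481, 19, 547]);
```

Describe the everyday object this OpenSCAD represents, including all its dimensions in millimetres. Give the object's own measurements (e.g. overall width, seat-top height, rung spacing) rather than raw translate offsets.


A chair. The seat is a 481×428×25 mm slab with its top at z = 437 mm, on four 33×33 mm corner legs (flush with the seat edges, standing on z = 0). A flat backrest 19 mm thick, 547 mm tall, spans the full seat width and rises from the seat top along its +y edge, rear face flush with the rear of the seat.


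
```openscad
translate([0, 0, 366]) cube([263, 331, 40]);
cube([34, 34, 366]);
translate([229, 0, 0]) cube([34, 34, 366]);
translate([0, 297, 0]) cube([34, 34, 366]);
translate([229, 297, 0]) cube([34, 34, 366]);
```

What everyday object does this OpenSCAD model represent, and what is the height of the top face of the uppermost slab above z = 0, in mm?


A stool. The seat height is 406 mm.

A 263×331×40 slab at z = 366 on four corner posts — a stool. The seat top is 366 + 40 = 406 mm.


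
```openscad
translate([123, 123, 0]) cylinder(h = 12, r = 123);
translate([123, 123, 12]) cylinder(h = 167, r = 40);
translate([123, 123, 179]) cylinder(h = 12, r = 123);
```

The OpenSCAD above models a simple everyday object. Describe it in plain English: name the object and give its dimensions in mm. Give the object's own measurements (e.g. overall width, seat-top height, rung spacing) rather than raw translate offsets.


A spool: two coaxial disc flanges of radius 123 mm and thickness 12 mm, joined by a core cylinder of radius 40 mm and height 167 mm. The lower flange rests on z = 0 and the three cylinders share a vertical axis.


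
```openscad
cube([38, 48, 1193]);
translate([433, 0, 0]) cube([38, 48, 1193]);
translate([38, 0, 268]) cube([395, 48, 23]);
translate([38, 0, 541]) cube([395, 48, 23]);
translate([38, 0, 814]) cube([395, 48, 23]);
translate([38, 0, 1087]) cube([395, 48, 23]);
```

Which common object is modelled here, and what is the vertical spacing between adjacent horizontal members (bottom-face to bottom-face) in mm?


A ladder. The rung spacing is 273 mm.

Two tall 38×48 posts with 4 short bars between them — a ladder. Adjacent rungs sit at z = 268 and z = 541, so the spacing is 541 − 268 = 273 mm.


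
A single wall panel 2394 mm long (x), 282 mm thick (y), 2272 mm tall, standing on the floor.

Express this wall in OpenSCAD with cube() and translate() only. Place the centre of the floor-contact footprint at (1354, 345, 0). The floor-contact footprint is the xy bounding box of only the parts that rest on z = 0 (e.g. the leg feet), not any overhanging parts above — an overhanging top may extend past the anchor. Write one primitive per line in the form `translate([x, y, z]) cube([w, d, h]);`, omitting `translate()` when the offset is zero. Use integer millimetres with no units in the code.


translate([157, 204, 0]) cube([2394, 282, 2272]);


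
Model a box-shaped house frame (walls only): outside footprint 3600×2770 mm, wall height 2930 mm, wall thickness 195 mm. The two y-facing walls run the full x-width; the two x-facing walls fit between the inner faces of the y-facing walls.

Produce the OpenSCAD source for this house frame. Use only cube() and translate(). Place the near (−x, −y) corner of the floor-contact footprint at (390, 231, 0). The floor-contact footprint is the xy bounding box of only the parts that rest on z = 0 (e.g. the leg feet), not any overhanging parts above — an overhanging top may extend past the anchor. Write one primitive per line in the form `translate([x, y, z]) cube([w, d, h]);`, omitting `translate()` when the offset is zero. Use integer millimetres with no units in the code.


translate([390, 231, 0]) cube([3600, 195, 2930]);
translate([390, 2806, 0]) cube([3600, 195, 2930]);
translate([390, 426, 0]) cube([195, 2380, 2930]);
translate([3795, 426, 0]) cube([195, 2380, 2930]);


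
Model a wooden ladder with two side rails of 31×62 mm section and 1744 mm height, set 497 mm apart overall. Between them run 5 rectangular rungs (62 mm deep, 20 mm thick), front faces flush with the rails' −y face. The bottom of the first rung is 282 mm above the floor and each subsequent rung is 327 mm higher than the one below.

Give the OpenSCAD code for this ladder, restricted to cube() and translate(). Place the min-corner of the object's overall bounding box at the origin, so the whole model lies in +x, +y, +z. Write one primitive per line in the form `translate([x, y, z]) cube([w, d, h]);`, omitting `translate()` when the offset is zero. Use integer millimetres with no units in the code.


cube([31, 62, 1744]);
translate([466, 0, 0]) cube([31, 62, 1744]);
translate([31, 0, 282]) cube([435, 62, 20]);
translate([31, 0, 609]) cube([435, 62, 20]);
translate([31, 0, 936]) cube([435, 62, 20]);
translate([31, 0, 1263]) cube([435, 62, 20]);
translate([31, 0, 1590]) cube([435, 62, 20]);


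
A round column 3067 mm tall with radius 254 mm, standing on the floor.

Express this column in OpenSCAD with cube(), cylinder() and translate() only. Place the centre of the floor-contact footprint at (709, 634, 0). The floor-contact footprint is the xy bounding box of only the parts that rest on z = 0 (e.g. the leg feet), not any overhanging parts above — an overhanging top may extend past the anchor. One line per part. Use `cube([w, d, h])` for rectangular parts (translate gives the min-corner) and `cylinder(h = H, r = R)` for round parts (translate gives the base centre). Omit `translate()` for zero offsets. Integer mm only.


translate([709, 634, 0]) cylinder(h = 3067, r = 254);


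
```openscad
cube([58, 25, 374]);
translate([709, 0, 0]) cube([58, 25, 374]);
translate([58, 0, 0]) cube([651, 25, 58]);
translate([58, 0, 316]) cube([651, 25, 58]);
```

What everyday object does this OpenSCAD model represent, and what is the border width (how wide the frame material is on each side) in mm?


A picture frame. The border width is 58 mm.

Four thin pieces enclosing a rectangular opening — a picture frame. The two full-height stiles are 374 mm tall; the top rail sits at z = 316 and is 58 mm tall, so the border above the opening is 374 − 316 = 58 mm, matching the stile x-width.


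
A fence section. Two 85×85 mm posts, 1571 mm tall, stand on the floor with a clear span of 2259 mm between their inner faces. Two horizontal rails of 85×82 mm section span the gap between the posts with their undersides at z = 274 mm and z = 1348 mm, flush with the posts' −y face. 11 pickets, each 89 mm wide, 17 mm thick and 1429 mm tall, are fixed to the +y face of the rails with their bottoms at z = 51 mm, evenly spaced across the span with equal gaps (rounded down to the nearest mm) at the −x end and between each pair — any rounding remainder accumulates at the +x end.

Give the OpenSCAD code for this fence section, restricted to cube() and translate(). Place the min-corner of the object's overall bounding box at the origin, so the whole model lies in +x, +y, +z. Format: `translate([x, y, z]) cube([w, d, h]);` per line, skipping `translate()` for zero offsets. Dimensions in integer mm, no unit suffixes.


cube([85, 85, 1571]);
translate([2344, 0, 0]) cube([85, 85, 1571]);
translate([85, 0, 274]) cube([2259, 85, 82]);
translate([85, 0, 1348]) cube([2259, 85, 82]);
translate([191, 85, 51]) cube([89, 17, 1429]);
translate([386, 85, 51]) cube([89, 17, 1429]);
translate([581, 85, 51]) cube([89, 17, 1429]);
translate([776, 85, 51]) cube([89, 17, 1429]);
translate([971, 85, 51]) cube([89, 17, 1429]);
translate([1166, 85, 51]) cube([89, 17, 1429]);
translate([1361, 85, 51]) cube([89, 17, 1429]);
translate([1556, 85, 51]) cube([89, 17, 1429]);
translate([1751, 85, 51]) cube([89, 17, 1429]);
translate([1946, 85, 51]) cube([89, 17, 1429]);
translate([2141, 85, 51]) cube([89, 17, 1429]);


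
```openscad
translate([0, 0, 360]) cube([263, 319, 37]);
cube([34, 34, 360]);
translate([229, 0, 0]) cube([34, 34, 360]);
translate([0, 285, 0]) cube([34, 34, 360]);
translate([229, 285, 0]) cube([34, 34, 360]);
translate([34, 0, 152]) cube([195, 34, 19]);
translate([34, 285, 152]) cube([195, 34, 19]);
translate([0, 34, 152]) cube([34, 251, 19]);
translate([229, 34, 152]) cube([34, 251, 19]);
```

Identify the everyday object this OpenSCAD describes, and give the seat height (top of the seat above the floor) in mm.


A stool. The seat height is 397 mm.

A 263×319×37 slab at z = 360 on four corner posts — a stool. The seat top is 360 + 37 = 397 mm.


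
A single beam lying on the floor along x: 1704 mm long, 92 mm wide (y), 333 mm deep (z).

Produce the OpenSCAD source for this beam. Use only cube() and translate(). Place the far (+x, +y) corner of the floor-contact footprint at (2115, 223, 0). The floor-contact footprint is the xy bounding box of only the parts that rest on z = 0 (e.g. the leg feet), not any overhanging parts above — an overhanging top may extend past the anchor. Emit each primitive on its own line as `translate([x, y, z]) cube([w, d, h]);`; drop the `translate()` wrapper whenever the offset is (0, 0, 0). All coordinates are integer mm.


translate([411, 131, 0]) cube([1704, 92, 333]);


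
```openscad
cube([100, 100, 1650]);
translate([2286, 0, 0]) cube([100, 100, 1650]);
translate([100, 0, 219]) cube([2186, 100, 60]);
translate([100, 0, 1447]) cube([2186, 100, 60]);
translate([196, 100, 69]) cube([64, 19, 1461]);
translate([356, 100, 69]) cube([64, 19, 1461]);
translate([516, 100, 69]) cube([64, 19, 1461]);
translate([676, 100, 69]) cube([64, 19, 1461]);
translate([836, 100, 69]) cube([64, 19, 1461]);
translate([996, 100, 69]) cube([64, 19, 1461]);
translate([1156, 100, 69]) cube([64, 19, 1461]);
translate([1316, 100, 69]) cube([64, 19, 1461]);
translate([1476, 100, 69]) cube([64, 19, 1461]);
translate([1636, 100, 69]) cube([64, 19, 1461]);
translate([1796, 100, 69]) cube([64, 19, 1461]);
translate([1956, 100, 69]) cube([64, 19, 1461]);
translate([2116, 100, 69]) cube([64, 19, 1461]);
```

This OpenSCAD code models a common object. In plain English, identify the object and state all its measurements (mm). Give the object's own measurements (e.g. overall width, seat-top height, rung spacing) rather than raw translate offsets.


A fence section. Two 100×100 mm posts, 1650 mm tall, stand on the floor with a clear span of 2186 mm between their inner faces. Two horizontal rails of 100×60 mm section span the gap between the posts with their undersides at z = 219 mm and z = 1447 mm, flush with the posts' −y face. 13 pickets, each 64 mm wide, 19 mm thick and 1461 mm tall, are fixed to the +y face of the rails with their bottoms at z = 69 mm, spaced across the span with a 96 mm gap after the −x post and between neighbouring pickets, with 106 mm left before the +x post.


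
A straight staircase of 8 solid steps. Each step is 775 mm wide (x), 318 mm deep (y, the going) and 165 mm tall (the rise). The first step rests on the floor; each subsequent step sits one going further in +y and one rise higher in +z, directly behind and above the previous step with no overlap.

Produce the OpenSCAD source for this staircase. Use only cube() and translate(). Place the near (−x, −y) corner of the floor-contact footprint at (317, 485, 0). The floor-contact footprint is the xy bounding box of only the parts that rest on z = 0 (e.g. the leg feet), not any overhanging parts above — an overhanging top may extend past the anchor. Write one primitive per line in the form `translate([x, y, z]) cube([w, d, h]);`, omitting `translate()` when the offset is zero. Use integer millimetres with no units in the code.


translate([317, 485, 0]) cube([775, 318, 165]);
translate([317, 803, 165]) cube([775, 318, 165]);
translate([317, 1121, 330]) cube([775, 318, 165]);
translate([317, 1439, 495]) cube([775, 318, 165]);
translate([317, 1757, 660]) cube([775, 318, 165]);
translate([317, 2075, 825]) cube([775, 318, 165]);
translate([317, 2393, 990]) cube([775, 318, 165]);
translate([317, 2711, 1155]) cube([775, 318, 165]);


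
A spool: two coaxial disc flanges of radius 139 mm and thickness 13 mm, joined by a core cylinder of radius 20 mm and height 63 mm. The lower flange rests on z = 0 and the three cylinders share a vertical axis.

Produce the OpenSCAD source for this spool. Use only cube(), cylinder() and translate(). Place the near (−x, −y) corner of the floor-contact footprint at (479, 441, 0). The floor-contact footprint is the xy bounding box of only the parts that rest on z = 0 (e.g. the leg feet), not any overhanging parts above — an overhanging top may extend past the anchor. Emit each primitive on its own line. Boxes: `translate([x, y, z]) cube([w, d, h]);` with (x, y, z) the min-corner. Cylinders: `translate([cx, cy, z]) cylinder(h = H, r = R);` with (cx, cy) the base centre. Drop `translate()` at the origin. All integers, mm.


translate([618, 580, 0]) cylinder(h = 13, r = 139);
translate([618, 580, 13]) cylinder(h = 63, r = 20);
translate([618, 580, 76]) cylinder(h = 13, r = 139);


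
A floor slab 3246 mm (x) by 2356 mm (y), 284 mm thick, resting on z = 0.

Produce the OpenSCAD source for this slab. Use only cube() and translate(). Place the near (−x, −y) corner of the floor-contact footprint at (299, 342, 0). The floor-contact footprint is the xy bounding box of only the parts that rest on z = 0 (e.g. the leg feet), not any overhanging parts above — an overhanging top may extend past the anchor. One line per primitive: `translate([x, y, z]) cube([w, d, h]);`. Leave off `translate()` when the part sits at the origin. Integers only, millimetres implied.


translate([299, 342, 0]) cube([3246, 2356, 284]);


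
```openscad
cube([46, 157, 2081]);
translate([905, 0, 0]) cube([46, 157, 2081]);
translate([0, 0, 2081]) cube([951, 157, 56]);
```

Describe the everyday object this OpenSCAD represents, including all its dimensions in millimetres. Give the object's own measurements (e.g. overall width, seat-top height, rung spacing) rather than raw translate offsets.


A door frame. The clear opening is 859 mm wide and 2081 mm high. Two 46 mm wide jambs, 157 mm deep, stand either side of the opening from the floor to the top of the opening. A 56 mm thick head sits across the top of both jambs, spanning the full outside width of the frame.


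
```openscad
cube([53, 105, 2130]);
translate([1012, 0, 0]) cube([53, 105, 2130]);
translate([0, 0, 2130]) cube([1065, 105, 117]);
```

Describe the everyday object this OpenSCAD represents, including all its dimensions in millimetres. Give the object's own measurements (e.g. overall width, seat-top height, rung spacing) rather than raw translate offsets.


A door frame. The clear opening is 959 mm wide and 2130 mm high. Two 53 mm wide jambs, 105 mm deep, stand either side of the opening from the floor to the top of the opening. A 117 mm thick head sits across the top of both jambs, spanning the full outside width of the frame.


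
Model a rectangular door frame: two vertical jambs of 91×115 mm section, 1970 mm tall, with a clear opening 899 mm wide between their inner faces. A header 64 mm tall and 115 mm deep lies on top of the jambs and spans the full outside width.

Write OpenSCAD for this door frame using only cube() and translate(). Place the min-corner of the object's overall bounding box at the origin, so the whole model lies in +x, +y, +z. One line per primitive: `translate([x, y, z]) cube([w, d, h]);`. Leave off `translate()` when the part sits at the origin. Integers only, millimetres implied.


cube([91, 115, 1970]);
translate([990, 0, 0]) cube([91, 115, 1970]);
translate([0, 0, 1970]) cube([1081, 115, 64]);


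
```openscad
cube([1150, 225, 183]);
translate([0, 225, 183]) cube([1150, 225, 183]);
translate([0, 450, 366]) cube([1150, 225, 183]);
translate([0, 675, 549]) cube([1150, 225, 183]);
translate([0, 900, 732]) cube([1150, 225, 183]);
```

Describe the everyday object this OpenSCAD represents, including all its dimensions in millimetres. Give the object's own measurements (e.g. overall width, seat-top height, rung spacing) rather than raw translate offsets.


A straight staircase of 5 solid steps. Each step is 1150 mm wide (x), 225 mm deep (y, the going) and 183 mm tall (the rise). The first step rests on the floor; each subsequent step sits one going further in +y and one rise higher in +z, directly behind and above the previous step with no overlap.


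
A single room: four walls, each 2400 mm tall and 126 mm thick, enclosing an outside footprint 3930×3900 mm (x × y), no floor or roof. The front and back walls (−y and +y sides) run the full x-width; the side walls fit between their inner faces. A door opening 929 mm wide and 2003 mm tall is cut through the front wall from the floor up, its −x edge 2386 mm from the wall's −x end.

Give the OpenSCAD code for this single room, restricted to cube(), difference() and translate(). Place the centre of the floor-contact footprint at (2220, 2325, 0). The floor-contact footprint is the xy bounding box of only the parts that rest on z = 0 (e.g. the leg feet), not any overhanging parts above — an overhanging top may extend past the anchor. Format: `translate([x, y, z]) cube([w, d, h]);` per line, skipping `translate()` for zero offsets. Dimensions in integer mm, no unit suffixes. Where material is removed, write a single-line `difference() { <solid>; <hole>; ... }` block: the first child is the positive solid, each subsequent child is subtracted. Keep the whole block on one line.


difference() { translate([255, 375, 0]) cube([3930, 126, 2400]); translate([2641, 375, 0]) cube([929, 126, 2003]); }
translate([255, 4149, 0]) cube([3930, 126, 2400]);
translate([255, 501, 0]) cube([126, 3648, 2400]);
translate([4059, 501, 0]) cube([126, 3648, 2400]);


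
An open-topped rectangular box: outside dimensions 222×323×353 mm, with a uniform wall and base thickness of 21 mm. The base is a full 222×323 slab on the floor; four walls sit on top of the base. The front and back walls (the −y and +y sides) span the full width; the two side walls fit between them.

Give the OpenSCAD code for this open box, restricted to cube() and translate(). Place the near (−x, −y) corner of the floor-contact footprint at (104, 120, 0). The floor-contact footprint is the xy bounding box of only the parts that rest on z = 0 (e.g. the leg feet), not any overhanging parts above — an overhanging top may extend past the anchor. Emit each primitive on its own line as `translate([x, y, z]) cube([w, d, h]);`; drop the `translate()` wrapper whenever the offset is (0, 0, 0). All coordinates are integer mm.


translate([104, 120, 0]) cube([222, 323, 21]);
translate([104, 120, 21]) cube([222, 21, 332]);
translate([104, 422, 21]) cube([222, 21, 332]);
translate([104, 141, 21]) cube([21, 281, 332]);
translate([305, 141, 21]) cube([21, 281, 332]);


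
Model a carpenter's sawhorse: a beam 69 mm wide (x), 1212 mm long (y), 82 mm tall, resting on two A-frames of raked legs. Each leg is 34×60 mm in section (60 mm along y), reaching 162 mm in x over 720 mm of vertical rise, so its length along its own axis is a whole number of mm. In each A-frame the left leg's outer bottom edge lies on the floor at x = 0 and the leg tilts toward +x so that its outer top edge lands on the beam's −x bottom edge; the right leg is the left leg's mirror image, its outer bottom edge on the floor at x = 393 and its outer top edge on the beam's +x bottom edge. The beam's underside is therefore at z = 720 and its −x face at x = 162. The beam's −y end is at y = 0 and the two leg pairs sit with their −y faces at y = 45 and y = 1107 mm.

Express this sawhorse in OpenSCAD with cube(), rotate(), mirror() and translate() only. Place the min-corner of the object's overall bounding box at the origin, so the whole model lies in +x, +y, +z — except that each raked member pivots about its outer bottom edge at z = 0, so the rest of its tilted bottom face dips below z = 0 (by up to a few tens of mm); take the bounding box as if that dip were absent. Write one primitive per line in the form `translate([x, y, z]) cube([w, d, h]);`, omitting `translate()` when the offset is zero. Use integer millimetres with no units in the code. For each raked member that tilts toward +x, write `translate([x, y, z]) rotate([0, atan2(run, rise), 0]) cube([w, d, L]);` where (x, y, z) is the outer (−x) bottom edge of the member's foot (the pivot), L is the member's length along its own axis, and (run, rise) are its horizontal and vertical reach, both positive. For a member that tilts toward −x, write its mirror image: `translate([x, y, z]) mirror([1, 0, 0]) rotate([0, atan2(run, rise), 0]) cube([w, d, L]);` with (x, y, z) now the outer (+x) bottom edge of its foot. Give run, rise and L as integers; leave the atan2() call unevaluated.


// leg length = √(162² + 720²) = 738
// right-leg outer foot x = 2·162 + 69 = 393
// beam min-corner = (162, 0, 720)
translate([162, 0, 720]) cube([69, 1212, 82]);
translate([0, 45, 0]) rotate([0, atan2(162, 720), 0]) cube([34, 60, 738]);
translate([393, 45, 0]) mirror([1, 0, 0]) rotate([0, atan2(162, 720), 0]) cube([34, 60, 738]);
translate([0, 1107, 0]) rotate([0, atan2(162, 720), 0]) cube([34, 60, 738]);
translate([393, 1107, 0]) mirror([1, 0, 0]) rotate([0, atan2(162, 720), 0]) cube([34, 60, 738]);


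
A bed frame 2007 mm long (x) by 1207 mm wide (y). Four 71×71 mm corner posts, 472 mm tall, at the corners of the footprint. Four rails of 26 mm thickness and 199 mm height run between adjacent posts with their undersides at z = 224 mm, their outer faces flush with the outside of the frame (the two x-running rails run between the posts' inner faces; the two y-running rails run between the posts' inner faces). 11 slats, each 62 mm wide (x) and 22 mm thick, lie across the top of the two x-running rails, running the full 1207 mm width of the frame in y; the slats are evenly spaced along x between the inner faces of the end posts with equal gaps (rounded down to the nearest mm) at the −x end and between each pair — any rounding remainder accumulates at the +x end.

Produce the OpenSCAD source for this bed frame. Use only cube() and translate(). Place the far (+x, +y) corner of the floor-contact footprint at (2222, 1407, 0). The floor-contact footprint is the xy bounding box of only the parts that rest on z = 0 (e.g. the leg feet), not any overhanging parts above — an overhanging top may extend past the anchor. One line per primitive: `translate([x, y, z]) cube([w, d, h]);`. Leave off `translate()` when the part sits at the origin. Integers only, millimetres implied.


translate([215, 200, 0]) cube([71, 71, 472]);
translate([215, 1336, 0]) cube([71, 71, 472]);
translate([2151, 200, 0]) cube([71, 71, 472]);
translate([2151, 1336, 0]) cube([71, 71, 472]);
translate([286, 200, 224]) cube([1865, 26, 199]);
translate([286, 1381, 224]) cube([1865, 26, 199]);
translate([215, 271, 224]) cube([26, 1065, 199]);
translate([2196, 271, 224]) cube([26, 1065, 199]);
translate([384, 200, 423]) cube([62, 1207, 22]);
translate([544, 200, 423]) cube([62, 1207, 22]);
translate([704, 200, 423]) cube([62, 1207, 22]);
translate([864, 200, 423]) cube([62, 1207, 22]);
translate([1024, 200, 423]) cube([62, 1207, 22]);
translate([1184, 200, 423]) cube([62, 1207, 22]);
translate([1344, 200, 423]) cube([62, 1207, 22]);
translate([1504, 200, 423]) cube([62, 1207, 22]);
translate([1664, 200, 423]) cube([62, 1207, 22]);
translate([1824, 200, 423]) cube([62, 1207, 22]);
translate([1984, 200, 423]) cube([62, 1207, 22]);


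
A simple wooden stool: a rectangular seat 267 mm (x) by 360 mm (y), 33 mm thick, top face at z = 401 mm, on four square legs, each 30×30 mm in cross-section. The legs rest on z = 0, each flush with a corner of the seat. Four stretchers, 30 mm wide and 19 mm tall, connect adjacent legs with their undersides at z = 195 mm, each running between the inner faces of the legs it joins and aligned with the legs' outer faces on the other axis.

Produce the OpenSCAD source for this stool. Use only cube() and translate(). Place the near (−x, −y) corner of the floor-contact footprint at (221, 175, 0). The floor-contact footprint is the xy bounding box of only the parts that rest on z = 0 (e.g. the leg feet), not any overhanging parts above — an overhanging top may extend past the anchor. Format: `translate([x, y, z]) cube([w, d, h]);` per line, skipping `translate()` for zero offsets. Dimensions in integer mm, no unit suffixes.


translate([221, 175, 368]) cube([267, 360, 33]);
translate([221, 175, 0]) cube([30, 30, 368]);
translate([458, 175, 0]) cube([30, 30, 368]);
translate([221, 505, 0]) cube([30, 30, 368]);
translate([458, 505, 0]) cube([30, 30, 368]);
translate([251, 175, 195]) cube([207, 30, 19]);
translate([251, 505, 195]) cube([207, 30, 19]);
translate([221, 205, 195]) cube([30, 300, 19]);
translate([458, 205, 195]) cube([30, 300, 19]);


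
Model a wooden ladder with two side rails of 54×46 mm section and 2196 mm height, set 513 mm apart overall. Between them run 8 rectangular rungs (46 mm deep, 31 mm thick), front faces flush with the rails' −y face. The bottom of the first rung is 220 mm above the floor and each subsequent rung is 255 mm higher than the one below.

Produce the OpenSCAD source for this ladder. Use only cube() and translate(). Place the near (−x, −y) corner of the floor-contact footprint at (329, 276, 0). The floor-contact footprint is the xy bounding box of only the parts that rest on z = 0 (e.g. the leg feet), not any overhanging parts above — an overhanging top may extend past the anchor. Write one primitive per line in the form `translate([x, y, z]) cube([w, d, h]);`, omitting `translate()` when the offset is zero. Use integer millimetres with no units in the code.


translate([329, 276, 0]) cube([54, 46, 2196]);
translate([788, 276, 0]) cube([54, 46, 2196]);
translate([383, 276, 220]) cube([405, 46, 31]);
translate([383, 276, 475]) cube([405, 46, 31]);
translate([383, 276, 730]) cube([405, 46, 31]);
translate([383, 276, 985]) cube([405, 46, 31]);
translate([383, 276, 1240]) cube([405, 46, 31]);
translate([383, 276, 1495]) cube([405, 46, 31]);
translate([383, 276, 1750]) cube([405, 46, 31]);
translate([383, 276, 2005]) cube([405, 46, 31]);


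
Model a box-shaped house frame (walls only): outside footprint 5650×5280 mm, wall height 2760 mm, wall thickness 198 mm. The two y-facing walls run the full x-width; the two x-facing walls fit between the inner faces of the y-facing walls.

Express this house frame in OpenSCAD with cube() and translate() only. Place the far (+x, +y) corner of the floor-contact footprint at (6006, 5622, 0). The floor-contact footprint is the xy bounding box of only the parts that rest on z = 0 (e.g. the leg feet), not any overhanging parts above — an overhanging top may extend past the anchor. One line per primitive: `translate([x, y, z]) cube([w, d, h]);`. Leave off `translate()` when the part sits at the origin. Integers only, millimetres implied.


translate([356, 342, 0]) cube([5650, 198, 2760]);
translate([356, 5424, 0]) cube([5650, 198, 2760]);
translate([356, 540, 0]) cube([198, 4884, 2760]);
translate([5808, 540, 0]) cube([198, 4884, 2760]);


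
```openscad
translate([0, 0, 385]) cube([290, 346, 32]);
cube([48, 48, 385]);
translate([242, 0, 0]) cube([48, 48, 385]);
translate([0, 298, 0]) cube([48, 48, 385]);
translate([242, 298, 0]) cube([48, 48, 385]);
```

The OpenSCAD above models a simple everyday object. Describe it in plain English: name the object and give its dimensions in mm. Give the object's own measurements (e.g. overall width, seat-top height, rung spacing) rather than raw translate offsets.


A four-legged stool. The seat is a 290×346×32 mm slab whose top surface is at z = 417 mm; four square legs, each 48×48 mm in cross-section, run from the floor (z = 0) to the underside of the seat, each flush with a corner of the seat.


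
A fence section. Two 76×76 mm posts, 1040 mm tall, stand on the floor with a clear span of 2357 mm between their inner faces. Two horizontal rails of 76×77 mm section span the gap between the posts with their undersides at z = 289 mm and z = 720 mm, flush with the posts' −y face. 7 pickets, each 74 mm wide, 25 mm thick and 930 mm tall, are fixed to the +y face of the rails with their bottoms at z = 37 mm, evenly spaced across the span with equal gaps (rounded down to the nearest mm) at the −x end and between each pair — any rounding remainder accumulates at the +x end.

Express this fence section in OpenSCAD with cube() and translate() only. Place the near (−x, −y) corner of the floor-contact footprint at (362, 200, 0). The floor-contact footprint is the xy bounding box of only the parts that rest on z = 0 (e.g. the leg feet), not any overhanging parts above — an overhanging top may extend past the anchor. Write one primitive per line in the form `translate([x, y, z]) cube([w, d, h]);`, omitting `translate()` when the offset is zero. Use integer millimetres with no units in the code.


translate([362, 200, 0]) cube([76, 76, 1040]);
translate([2795, 200, 0]) cube([76, 76, 1040]);
translate([438, 200, 289]) cube([2357, 76, 77]);
translate([438, 200, 720]) cube([2357, 76, 77]);
translate([667, 276, 37]) cube([74, 25, 930]);
translate([970, 276, 37]) cube([74, 25, 930]);
translate([1273, 276, 37]) cube([74, 25, 930]);
translate([1576, 276, 37]) cube([74, 25, 930]);
translate([1879, 276, 37]) cube([74, 25, 930]);
translate([2182, 276, 37]) cube([74, 25, 930]);
translate([2485, 276, 37]) cube([74, 25, 930]);


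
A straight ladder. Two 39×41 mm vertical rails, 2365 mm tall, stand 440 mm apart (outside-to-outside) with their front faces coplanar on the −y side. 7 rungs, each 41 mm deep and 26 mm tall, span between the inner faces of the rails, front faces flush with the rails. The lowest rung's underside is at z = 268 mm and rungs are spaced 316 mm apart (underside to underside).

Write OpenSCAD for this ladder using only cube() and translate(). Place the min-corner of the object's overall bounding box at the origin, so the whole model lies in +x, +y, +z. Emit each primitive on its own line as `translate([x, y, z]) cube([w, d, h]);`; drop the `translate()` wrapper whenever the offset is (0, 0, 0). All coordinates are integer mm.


// rung span = 440 - 2*39 = 362
// rung[k] z = 268 + k*316
cube([39, 41, 2365]);
translate([401, 0, 0]) cube([39, 41, 2365]);
translate([39, 0, 268]) cube([362, 41, 26]);
translate([39, 0, 584]) cube([362, 41, 26]);
translate([39, 0, 900]) cube([362, 41, 26]);
translate([39, 0, 1216]) cube([362, 41, 26]);
translate([39, 0, 1532]) cube([362, 41, 26]);
translate([39, 0, 1848]) cube([362, 41, 26]);
translate([39, 0, 2164]) cube([362, 41, 26]);


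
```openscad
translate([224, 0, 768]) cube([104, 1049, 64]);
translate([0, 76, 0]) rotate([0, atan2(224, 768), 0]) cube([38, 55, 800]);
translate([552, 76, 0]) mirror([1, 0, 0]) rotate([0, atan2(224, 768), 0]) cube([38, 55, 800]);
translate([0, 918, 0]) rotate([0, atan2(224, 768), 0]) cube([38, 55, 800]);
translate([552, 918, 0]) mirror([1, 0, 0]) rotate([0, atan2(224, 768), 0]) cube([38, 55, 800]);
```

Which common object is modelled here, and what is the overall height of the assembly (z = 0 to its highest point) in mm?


A sawhorse. The overall height is 832 mm.

A beam across two mirrored pairs of raked legs — a sawhorse. The beam's underside is at z = 768 (matching the legs' vertical rise in atan2(224, 768)) and the beam is 64 mm tall, so its top is at 768 + 64 = 832 mm. The raked legs top out at the beam's underside, so that is the highest point.


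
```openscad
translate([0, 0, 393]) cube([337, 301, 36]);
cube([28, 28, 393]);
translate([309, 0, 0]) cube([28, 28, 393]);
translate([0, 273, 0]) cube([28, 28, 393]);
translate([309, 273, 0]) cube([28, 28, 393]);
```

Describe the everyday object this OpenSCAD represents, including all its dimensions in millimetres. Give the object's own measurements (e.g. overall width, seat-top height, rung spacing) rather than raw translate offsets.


A four-legged stool. The seat is a 337×301×36 mm slab whose top surface is at z = 429 mm; four square legs, each 28×28 mm in cross-section, run from the floor (z = 0) to the underside of the seat, each flush with a corner of the seat.


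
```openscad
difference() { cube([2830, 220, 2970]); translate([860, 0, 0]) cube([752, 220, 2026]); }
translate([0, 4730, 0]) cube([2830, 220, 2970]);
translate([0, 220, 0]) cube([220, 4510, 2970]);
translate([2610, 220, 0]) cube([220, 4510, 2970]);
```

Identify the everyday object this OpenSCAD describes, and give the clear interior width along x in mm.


A single room. The interior width is 2390 mm.

Four walls enclosing a rectangle with a door in the front wall — a room. Outside width 2830 minus two 220 mm walls gives 2390 mm.


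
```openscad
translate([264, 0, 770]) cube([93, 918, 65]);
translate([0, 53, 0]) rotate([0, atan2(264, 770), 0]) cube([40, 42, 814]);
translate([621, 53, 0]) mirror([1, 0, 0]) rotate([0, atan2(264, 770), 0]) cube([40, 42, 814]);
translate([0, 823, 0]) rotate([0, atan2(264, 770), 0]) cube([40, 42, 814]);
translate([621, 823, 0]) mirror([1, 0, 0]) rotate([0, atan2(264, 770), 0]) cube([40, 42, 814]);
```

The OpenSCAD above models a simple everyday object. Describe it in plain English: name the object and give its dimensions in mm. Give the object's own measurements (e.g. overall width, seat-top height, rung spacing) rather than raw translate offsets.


A sawhorse. A 93×918×65 mm beam (x, y, z) sits on two A-frame leg pairs. Each pair is two raked legs of 40×42 mm section (42 mm along y) splaying symmetrically in x. Each leg rises 770 mm vertically over 264 mm of horizontal reach and is 814 mm long along its own axis. Every leg's outer bottom edge rests on the floor and its outer top edge meets a bottom edge of the beam — the left legs (tilting toward +x) meet the beam's −x bottom edge, the right legs (their mirror images, tilting toward −x) meet its +x bottom edge — so the leg tops tuck under the beam, the beam's underside is 770 mm above the floor, and the feet are 621 mm apart outside-to-outside with the beam centred between them. The two leg pairs are set in 53 mm from either end of the beam.


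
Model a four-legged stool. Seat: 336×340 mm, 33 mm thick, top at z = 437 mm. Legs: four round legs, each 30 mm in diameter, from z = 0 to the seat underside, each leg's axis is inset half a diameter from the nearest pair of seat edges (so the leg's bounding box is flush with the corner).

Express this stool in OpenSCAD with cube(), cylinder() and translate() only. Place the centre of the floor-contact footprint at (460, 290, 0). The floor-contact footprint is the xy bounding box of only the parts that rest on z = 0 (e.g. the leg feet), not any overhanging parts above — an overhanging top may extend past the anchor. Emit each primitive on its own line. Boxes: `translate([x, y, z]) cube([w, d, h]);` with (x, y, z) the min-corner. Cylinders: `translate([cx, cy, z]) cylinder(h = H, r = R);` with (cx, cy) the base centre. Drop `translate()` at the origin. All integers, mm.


translate([292, 120, 404]) cube([336, 340, 33]);
translate([307, 135, 0]) cylinder(h = 404, r = 15);
translate([613, 135, 0]) cylinder(h = 404, r = 15);
translate([307, 445, 0]) cylinder(h = 404, r = 15);
translate([613, 445, 0]) cylinder(h = 404, r = 15);


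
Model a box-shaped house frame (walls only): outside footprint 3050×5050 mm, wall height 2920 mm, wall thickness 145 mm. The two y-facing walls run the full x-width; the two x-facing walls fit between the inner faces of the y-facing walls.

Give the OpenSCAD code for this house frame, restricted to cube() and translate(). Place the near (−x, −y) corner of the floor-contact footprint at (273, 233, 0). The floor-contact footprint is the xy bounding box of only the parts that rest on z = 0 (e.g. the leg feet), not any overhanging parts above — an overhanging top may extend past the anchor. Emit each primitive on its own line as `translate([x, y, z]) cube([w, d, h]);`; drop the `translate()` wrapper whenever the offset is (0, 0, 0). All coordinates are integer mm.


translate([273, 233, 0]) cube([3050, 145, 2920]);
translate([273, 5138, 0]) cube([3050, 145, 2920]);
translate([273, 378, 0]) cube([145, 4760, 2920]);
translate([3178, 378, 0]) cube([145, 4760, 2920]);


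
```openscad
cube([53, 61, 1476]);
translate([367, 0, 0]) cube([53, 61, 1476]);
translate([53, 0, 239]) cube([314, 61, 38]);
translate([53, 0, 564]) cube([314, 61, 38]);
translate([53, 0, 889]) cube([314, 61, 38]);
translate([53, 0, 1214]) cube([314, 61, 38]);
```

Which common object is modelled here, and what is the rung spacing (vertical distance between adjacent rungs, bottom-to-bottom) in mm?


A ladder. The rung spacing is 325 mm.

Two tall 53×61 posts with 4 short bars between them — a ladder. Adjacent rungs sit at z = 239 and z = 564, so the spacing is 564 − 239 = 325 mm.


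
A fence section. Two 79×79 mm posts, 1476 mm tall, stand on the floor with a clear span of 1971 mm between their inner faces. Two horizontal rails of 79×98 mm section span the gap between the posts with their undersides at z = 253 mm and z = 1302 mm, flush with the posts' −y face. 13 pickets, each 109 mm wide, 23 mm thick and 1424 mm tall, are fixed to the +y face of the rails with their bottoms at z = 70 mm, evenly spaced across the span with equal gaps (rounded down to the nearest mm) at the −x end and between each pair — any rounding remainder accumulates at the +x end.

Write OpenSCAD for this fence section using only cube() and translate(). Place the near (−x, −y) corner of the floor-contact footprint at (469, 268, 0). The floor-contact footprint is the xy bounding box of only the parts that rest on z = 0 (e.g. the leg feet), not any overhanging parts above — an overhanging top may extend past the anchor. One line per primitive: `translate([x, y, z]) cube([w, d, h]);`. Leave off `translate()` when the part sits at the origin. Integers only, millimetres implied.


translate([469, 268, 0]) cube([79, 79, 1476]);
translate([2519, 268, 0]) cube([79, 79, 1476]);
translate([548, 268, 253]) cube([1971, 79, 98]);
translate([548, 268, 1302]) cube([1971, 79, 98]);
translate([587, 347, 70]) cube([109, 23, 1424]);
translate([735, 347, 70]) cube([109, 23, 1424]);
translate([883, 347, 70]) cube([109, 23, 1424]);
translate([1031, 347, 70]) cube([109, 23, 1424]);
translate([1179, 347, 70]) cube([109, 23, 1424]);
translate([1327, 347, 70]) cube([109, 23, 1424]);
translate([1475, 347, 70]) cube([109, 23, 1424]);
translate([1623, 347, 70]) cube([109, 23, 1424]);
translate([1771, 347, 70]) cube([109, 23, 1424]);
translate([1919, 347, 70]) cube([109, 23, 1424]);
translate([2067, 347, 70]) cube([109, 23, 1424]);
translate([2215, 347, 70]) cube([109, 23, 1424]);
translate([2363, 347, 70]) cube([109, 23, 1424]);


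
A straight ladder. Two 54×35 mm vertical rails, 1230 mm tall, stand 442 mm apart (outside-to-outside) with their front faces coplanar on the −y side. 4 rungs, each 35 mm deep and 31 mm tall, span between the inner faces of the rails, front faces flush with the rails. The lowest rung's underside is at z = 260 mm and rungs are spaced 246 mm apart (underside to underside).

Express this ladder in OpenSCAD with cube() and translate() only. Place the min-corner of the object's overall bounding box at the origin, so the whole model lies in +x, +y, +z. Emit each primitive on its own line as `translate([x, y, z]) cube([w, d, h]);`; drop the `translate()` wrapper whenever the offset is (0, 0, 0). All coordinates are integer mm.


// rung span = 442 - 2*54 = 334
// rung[k] z = 260 + k*246
cube([54, 35, 1230]);
translate([388, 0, 0]) cube([54, 35, 1230]);
translate([54, 0, 260]) cube([334, 35, 31]);
translate([54, 0, 506]) cube([334, 35, 31]);
translate([54, 0, 752]) cube([334, 35, 31]);
translate([54, 0, 998]) cube([334, 35, 31]);
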